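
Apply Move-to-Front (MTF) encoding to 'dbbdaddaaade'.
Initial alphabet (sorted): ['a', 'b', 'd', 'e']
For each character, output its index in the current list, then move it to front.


MTF encoding:
'd': index 2 in ['a', 'b', 'd', 'e'] -> ['d', 'a', 'b', 'e']
'b': index 2 in ['d', 'a', 'b', 'e'] -> ['b', 'd', 'a', 'e']
'b': index 0 in ['b', 'd', 'a', 'e'] -> ['b', 'd', 'a', 'e']
'd': index 1 in ['b', 'd', 'a', 'e'] -> ['d', 'b', 'a', 'e']
'a': index 2 in ['d', 'b', 'a', 'e'] -> ['a', 'd', 'b', 'e']
'd': index 1 in ['a', 'd', 'b', 'e'] -> ['d', 'a', 'b', 'e']
'd': index 0 in ['d', 'a', 'b', 'e'] -> ['d', 'a', 'b', 'e']
'a': index 1 in ['d', 'a', 'b', 'e'] -> ['a', 'd', 'b', 'e']
'a': index 0 in ['a', 'd', 'b', 'e'] -> ['a', 'd', 'b', 'e']
'a': index 0 in ['a', 'd', 'b', 'e'] -> ['a', 'd', 'b', 'e']
'd': index 1 in ['a', 'd', 'b', 'e'] -> ['d', 'a', 'b', 'e']
'e': index 3 in ['d', 'a', 'b', 'e'] -> ['e', 'd', 'a', 'b']


Output: [2, 2, 0, 1, 2, 1, 0, 1, 0, 0, 1, 3]


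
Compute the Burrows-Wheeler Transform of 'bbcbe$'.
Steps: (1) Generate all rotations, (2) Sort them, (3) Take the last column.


Rotations (sorted):
  0: $bbcbe -> last char: e
  1: bbcbe$ -> last char: $
  2: bcbe$b -> last char: b
  3: be$bbc -> last char: c
  4: cbe$bb -> last char: b
  5: e$bbcb -> last char: b


BWT = e$bcbb


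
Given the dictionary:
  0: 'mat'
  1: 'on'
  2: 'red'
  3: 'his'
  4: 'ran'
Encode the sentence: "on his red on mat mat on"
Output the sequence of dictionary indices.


Look up each word in the dictionary:
  'on' -> 1
  'his' -> 3
  'red' -> 2
  'on' -> 1
  'mat' -> 0
  'mat' -> 0
  'on' -> 1

Encoded: [1, 3, 2, 1, 0, 0, 1]


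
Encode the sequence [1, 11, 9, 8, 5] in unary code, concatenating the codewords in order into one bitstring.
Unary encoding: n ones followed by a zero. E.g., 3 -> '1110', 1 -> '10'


Encode each number as n ones followed by a terminating 0:
  1 -> 10 (2 bits)
  11 -> 111111111110 (12 bits)
  9 -> 1111111110 (10 bits)
  8 -> 111111110 (9 bits)
  5 -> 111110 (6 bits)
Total length = 2 + 12 + 10 + 9 + 6 = 39 bits.

Unary([1, 11, 9, 8, 5]) = 101111111111101111111110111111110111110 (39 bits)


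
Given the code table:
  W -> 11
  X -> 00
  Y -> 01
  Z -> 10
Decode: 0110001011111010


Decoding:
01 -> Y
10 -> Z
00 -> X
10 -> Z
11 -> W
11 -> W
10 -> Z
10 -> Z


Result: YZXZWWZZ


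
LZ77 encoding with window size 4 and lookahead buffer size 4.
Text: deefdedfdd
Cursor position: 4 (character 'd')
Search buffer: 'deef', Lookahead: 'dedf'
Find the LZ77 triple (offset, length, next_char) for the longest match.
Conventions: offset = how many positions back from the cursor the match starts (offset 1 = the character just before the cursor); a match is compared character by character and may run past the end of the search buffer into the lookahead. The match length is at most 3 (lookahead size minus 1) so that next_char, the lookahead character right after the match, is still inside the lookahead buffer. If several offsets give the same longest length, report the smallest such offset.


Try each offset into the search buffer:
  offset=1 (pos 3, char 'f'): match length 0
  offset=2 (pos 2, char 'e'): match length 0
  offset=3 (pos 1, char 'e'): match length 0
  offset=4 (pos 0, char 'd'): match length 2
Longest match has length 2 at offset 4.
next_char = character at position 4 + 2 = 6 -> 'd'

Best match: offset=4, length=2 (matching 'de' starting at position 0)
LZ77 triple: (4, 2, 'd')


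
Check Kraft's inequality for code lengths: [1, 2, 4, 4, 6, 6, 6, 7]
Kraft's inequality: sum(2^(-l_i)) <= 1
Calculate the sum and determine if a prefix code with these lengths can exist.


Sum = 2^(-1) + 2^(-2) + 2^(-4) + 2^(-4) + 2^(-6) + 2^(-6) + 2^(-6) + 2^(-7)
    = 0.5 + 0.25 + 0.0625 + 0.0625 + 0.015625 + 0.015625 + 0.015625 + 0.0078125
    = 119/128 = 0.9296875
Since 0.9296875 <= 1, Kraft's inequality IS satisfied.
A prefix code with these lengths CAN exist.

Kraft sum = 0.9296875. Satisfied.


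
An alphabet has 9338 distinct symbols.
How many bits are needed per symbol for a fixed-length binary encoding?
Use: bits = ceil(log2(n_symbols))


log2(9338) = 13.1889
Bracket: 2^13 = 8192 < 9338 <= 2^14 = 16384
So ceil(log2(9338)) = 14

bits = ceil(log2(9338)) = ceil(13.1889) = 14 bits


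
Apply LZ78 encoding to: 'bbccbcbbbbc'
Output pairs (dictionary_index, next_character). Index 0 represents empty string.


LZ78 encoding steps:
Dictionary: {0: ''}
Step 1: w='' (idx 0), next='b' -> output (0, 'b'), add 'b' as idx 1
Step 2: w='b' (idx 1), next='c' -> output (1, 'c'), add 'bc' as idx 2
Step 3: w='' (idx 0), next='c' -> output (0, 'c'), add 'c' as idx 3
Step 4: w='bc' (idx 2), next='b' -> output (2, 'b'), add 'bcb' as idx 4
Step 5: w='b' (idx 1), next='b' -> output (1, 'b'), add 'bb' as idx 5
Step 6: w='bc' (idx 2), end of input -> output (2, '')


Encoded: [(0, 'b'), (1, 'c'), (0, 'c'), (2, 'b'), (1, 'b'), (2, '')]


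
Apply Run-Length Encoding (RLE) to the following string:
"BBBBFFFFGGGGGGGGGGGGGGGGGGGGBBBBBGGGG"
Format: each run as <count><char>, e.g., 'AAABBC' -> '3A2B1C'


Scanning runs left to right:
  i=0: run of 'B' x 4 -> '4B'
  i=4: run of 'F' x 4 -> '4F'
  i=8: run of 'G' x 20 -> '20G'
  i=28: run of 'B' x 5 -> '5B'
  i=33: run of 'G' x 4 -> '4G'

RLE = 4B4F20G5B4G


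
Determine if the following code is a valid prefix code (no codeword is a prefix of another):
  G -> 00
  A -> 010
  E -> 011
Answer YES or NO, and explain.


Checking each pair (does one codeword prefix another?):
  G='00' vs A='010': no prefix
  G='00' vs E='011': no prefix
  A='010' vs G='00': no prefix
  A='010' vs E='011': no prefix
  E='011' vs G='00': no prefix
  E='011' vs A='010': no prefix
No violation found over all pairs.

YES -- this is a valid prefix code. No codeword is a prefix of any other codeword.


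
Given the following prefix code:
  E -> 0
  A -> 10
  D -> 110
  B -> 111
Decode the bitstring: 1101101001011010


Decoding step by step:
Bits 110 -> D
Bits 110 -> D
Bits 10 -> A
Bits 0 -> E
Bits 10 -> A
Bits 110 -> D
Bits 10 -> A


Decoded message: DDAEADA


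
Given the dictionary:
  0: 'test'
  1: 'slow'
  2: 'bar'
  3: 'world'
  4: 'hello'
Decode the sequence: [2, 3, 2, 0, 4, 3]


Look up each index in the dictionary:
  2 -> 'bar'
  3 -> 'world'
  2 -> 'bar'
  0 -> 'test'
  4 -> 'hello'
  3 -> 'world'

Decoded: "bar world bar test hello world"


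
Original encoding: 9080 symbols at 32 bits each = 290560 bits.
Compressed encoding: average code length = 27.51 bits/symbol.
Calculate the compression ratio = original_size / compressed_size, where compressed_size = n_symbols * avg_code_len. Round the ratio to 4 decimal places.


original_size = n_symbols * orig_bits = 9080 * 32 = 290560 bits
compressed_size = n_symbols * avg_code_len = 9080 * 27.51 = 249790.8 bits
ratio = original_size / compressed_size = 290560 / 249790.8 = 1.1632

Compression ratio = 1.1632


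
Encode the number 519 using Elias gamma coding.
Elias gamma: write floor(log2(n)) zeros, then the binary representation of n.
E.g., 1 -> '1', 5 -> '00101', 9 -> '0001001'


num_bits = floor(log2(519)) + 1 = 10
leading_zeros = num_bits - 1 = 9
binary(519) = 1000000111

Elias gamma(519) = '000000000' + '1000000111' = 0000000001000000111 (19 bits)


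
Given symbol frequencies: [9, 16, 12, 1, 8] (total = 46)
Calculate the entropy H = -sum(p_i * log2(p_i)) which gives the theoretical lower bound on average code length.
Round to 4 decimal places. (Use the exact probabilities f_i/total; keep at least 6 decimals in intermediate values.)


Per-symbol terms -p_i * log2(p_i) with p_i = f_i/46:
  p = 9/46 = 0.195652: log2(p) = -2.353637, -p*log2(p) = 0.460494
  p = 16/46 = 0.347826: log2(p) = -1.523562, -p*log2(p) = 0.529935
  p = 12/46 = 0.260870: log2(p) = -1.938599, -p*log2(p) = 0.505722
  p = 1/46 = 0.021739: log2(p) = -5.523562, -p*log2(p) = 0.120077
  p = 8/46 = 0.173913: log2(p) = -2.523562, -p*log2(p) = 0.438880
H = 0.460494 + 0.529935 + 0.505722 + 0.120077 + 0.438880 = 2.055108

H = 2.0551 bits/symbol


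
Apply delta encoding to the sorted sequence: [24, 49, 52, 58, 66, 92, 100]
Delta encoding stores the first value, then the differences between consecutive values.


First value: 24
Deltas:
  49 - 24 = 25
  52 - 49 = 3
  58 - 52 = 6
  66 - 58 = 8
  92 - 66 = 26
  100 - 92 = 8


Delta encoded: [24, 25, 3, 6, 8, 26, 8]


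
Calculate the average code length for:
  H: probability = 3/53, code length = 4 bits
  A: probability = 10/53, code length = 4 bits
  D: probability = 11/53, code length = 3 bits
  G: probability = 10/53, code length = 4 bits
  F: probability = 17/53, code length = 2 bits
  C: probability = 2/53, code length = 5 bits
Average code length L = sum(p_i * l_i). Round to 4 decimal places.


Weighted contributions p_i * l_i:
  H: (3/53) * 4 = 12/53
  A: (10/53) * 4 = 40/53
  D: (11/53) * 3 = 33/53
  G: (10/53) * 4 = 40/53
  F: (17/53) * 2 = 34/53
  C: (2/53) * 5 = 10/53
Sum = (12 + 40 + 33 + 40 + 34 + 10)/53 = 169/53

L = 169/53 = 3.1887 bits/symbol


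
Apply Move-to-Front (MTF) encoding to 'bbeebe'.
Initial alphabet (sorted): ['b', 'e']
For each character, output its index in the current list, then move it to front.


MTF encoding:
'b': index 0 in ['b', 'e'] -> ['b', 'e']
'b': index 0 in ['b', 'e'] -> ['b', 'e']
'e': index 1 in ['b', 'e'] -> ['e', 'b']
'e': index 0 in ['e', 'b'] -> ['e', 'b']
'b': index 1 in ['e', 'b'] -> ['b', 'e']
'e': index 1 in ['b', 'e'] -> ['e', 'b']


Output: [0, 0, 1, 0, 1, 1]


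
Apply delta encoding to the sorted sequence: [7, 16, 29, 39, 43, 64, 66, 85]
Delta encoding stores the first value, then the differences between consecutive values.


First value: 7
Deltas:
  16 - 7 = 9
  29 - 16 = 13
  39 - 29 = 10
  43 - 39 = 4
  64 - 43 = 21
  66 - 64 = 2
  85 - 66 = 19


Delta encoded: [7, 9, 13, 10, 4, 21, 2, 19]


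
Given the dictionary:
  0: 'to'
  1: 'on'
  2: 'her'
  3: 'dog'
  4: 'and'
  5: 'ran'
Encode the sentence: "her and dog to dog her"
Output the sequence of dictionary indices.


Look up each word in the dictionary:
  'her' -> 2
  'and' -> 4
  'dog' -> 3
  'to' -> 0
  'dog' -> 3
  'her' -> 2

Encoded: [2, 4, 3, 0, 3, 2]


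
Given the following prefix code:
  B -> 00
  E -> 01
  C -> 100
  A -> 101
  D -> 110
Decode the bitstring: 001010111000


Decoding step by step:
Bits 00 -> B
Bits 101 -> A
Bits 01 -> E
Bits 110 -> D
Bits 00 -> B


Decoded message: BAEDB


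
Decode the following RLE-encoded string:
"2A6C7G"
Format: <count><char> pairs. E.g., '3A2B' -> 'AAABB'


Expanding each <count><char> pair:
  2A -> 'AA'
  6C -> 'CCCCCC'
  7G -> 'GGGGGGG'

Decoded = AACCCCCCGGGGGGG


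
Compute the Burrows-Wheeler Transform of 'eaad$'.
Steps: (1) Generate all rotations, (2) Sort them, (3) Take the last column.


Rotations (sorted):
  0: $eaad -> last char: d
  1: aad$e -> last char: e
  2: ad$ea -> last char: a
  3: d$eaa -> last char: a
  4: eaad$ -> last char: $


BWT = deaa$


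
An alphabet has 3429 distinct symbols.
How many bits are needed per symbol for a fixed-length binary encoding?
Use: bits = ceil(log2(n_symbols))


log2(3429) = 11.7436
Bracket: 2^11 = 2048 < 3429 <= 2^12 = 4096
So ceil(log2(3429)) = 12

bits = ceil(log2(3429)) = ceil(11.7436) = 12 bits


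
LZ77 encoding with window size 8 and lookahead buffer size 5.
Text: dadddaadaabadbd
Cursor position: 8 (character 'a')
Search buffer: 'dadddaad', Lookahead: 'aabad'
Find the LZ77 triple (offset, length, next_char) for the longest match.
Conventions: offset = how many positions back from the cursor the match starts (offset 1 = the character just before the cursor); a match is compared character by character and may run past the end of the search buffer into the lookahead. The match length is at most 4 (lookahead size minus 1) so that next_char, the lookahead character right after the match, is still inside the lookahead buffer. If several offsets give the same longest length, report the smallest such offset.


Try each offset into the search buffer:
  offset=1 (pos 7, char 'd'): match length 0
  offset=2 (pos 6, char 'a'): match length 1
  offset=3 (pos 5, char 'a'): match length 2
  offset=4 (pos 4, char 'd'): match length 0
  offset=5 (pos 3, char 'd'): match length 0
  offset=6 (pos 2, char 'd'): match length 0
  offset=7 (pos 1, char 'a'): match length 1
  offset=8 (pos 0, char 'd'): match length 0
Longest match has length 2 at offset 3.
next_char = character at position 8 + 2 = 10 -> 'b'

Best match: offset=3, length=2 (matching 'aa' starting at position 5)
LZ77 triple: (3, 2, 'b')


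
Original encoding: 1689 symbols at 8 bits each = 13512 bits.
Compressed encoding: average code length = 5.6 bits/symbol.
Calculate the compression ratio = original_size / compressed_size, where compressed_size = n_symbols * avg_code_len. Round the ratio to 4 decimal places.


original_size = n_symbols * orig_bits = 1689 * 8 = 13512 bits
compressed_size = n_symbols * avg_code_len = 1689 * 5.6 = 9458.4 bits
ratio = original_size / compressed_size = 13512 / 9458.4 = 1.4286

Compression ratio = 1.4286


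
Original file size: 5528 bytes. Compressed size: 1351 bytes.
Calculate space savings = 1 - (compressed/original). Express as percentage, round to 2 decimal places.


ratio = compressed/original = 1351/5528 = 0.244392
savings = 1 - ratio = 1 - 0.244392 = 0.755608
as a percentage: 0.755608 * 100 = 75.56%

Space savings = 1 - 1351/5528 = 75.56%


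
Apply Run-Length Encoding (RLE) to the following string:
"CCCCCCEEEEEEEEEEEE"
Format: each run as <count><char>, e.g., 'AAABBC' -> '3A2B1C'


Scanning runs left to right:
  i=0: run of 'C' x 6 -> '6C'
  i=6: run of 'E' x 12 -> '12E'

RLE = 6C12E


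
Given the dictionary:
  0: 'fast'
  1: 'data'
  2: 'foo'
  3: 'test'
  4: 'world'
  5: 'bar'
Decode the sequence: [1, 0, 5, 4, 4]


Look up each index in the dictionary:
  1 -> 'data'
  0 -> 'fast'
  5 -> 'bar'
  4 -> 'world'
  4 -> 'world'

Decoded: "data fast bar world world"


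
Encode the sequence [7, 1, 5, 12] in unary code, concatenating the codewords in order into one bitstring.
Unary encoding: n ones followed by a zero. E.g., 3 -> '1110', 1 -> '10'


Encode each number as n ones followed by a terminating 0:
  7 -> 11111110 (8 bits)
  1 -> 10 (2 bits)
  5 -> 111110 (6 bits)
  12 -> 1111111111110 (13 bits)
Total length = 8 + 2 + 6 + 13 = 29 bits.

Unary([7, 1, 5, 12]) = 11111110101111101111111111110 (29 bits)


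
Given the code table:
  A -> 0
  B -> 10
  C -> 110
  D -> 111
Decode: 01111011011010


Decoding:
0 -> A
111 -> D
10 -> B
110 -> C
110 -> C
10 -> B


Result: ADBCCB


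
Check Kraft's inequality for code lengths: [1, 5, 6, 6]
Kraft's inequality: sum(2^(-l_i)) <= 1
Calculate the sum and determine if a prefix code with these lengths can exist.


Sum = 2^(-1) + 2^(-5) + 2^(-6) + 2^(-6)
    = 0.5 + 0.03125 + 0.015625 + 0.015625
    = 36/64 = 0.5625
Since 0.5625 <= 1, Kraft's inequality IS satisfied.
A prefix code with these lengths CAN exist.

Kraft sum = 0.5625. Satisfied.


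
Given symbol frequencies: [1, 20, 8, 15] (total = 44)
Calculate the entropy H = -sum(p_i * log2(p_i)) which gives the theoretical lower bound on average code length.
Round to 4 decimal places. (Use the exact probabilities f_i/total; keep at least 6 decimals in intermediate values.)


Per-symbol terms -p_i * log2(p_i) with p_i = f_i/44:
  p = 1/44 = 0.022727: log2(p) = -5.459432, -p*log2(p) = 0.124078
  p = 20/44 = 0.454545: log2(p) = -1.137504, -p*log2(p) = 0.517047
  p = 8/44 = 0.181818: log2(p) = -2.459432, -p*log2(p) = 0.447169
  p = 15/44 = 0.340909: log2(p) = -1.552541, -p*log2(p) = 0.529275
H = 0.124078 + 0.517047 + 0.447169 + 0.529275 = 1.617569

H = 1.6176 bits/symbol


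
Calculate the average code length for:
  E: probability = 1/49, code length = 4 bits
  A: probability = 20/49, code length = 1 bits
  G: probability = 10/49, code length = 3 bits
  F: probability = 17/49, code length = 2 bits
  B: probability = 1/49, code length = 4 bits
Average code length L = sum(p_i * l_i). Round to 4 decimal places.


Weighted contributions p_i * l_i:
  E: (1/49) * 4 = 4/49
  A: (20/49) * 1 = 20/49
  G: (10/49) * 3 = 30/49
  F: (17/49) * 2 = 34/49
  B: (1/49) * 4 = 4/49
Sum = (4 + 20 + 30 + 34 + 4)/49 = 92/49

L = 92/49 = 1.8776 bits/symbol


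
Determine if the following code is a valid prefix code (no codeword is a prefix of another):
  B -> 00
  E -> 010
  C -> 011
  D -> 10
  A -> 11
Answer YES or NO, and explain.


Checking each pair (does one codeword prefix another?):
  B='00' vs E='010': no prefix
  B='00' vs C='011': no prefix
  B='00' vs D='10': no prefix
  B='00' vs A='11': no prefix
  E='010' vs B='00': no prefix
  E='010' vs C='011': no prefix
  E='010' vs D='10': no prefix
  E='010' vs A='11': no prefix
  C='011' vs B='00': no prefix
  C='011' vs E='010': no prefix
  C='011' vs D='10': no prefix
  C='011' vs A='11': no prefix
  D='10' vs B='00': no prefix
  D='10' vs E='010': no prefix
  D='10' vs C='011': no prefix
  D='10' vs A='11': no prefix
  A='11' vs B='00': no prefix
  A='11' vs E='010': no prefix
  A='11' vs C='011': no prefix
  A='11' vs D='10': no prefix
No violation found over all pairs.

YES -- this is a valid prefix code. No codeword is a prefix of any other codeword.


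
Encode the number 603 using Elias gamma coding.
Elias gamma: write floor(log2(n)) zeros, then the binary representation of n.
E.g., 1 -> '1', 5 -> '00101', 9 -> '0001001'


num_bits = floor(log2(603)) + 1 = 10
leading_zeros = num_bits - 1 = 9
binary(603) = 1001011011

Elias gamma(603) = '000000000' + '1001011011' = 0000000001001011011 (19 bits)


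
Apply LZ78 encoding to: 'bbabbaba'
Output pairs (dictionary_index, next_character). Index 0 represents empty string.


LZ78 encoding steps:
Dictionary: {0: ''}
Step 1: w='' (idx 0), next='b' -> output (0, 'b'), add 'b' as idx 1
Step 2: w='b' (idx 1), next='a' -> output (1, 'a'), add 'ba' as idx 2
Step 3: w='b' (idx 1), next='b' -> output (1, 'b'), add 'bb' as idx 3
Step 4: w='' (idx 0), next='a' -> output (0, 'a'), add 'a' as idx 4
Step 5: w='ba' (idx 2), end of input -> output (2, '')


Encoded: [(0, 'b'), (1, 'a'), (1, 'b'), (0, 'a'), (2, '')]


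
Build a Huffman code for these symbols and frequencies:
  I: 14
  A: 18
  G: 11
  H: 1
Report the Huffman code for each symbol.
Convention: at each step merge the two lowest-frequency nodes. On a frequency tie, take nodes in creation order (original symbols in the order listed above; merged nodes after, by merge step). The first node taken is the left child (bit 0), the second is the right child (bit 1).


Huffman tree construction:
Step 1: Merge H(1) + G(11) = 12
Step 2: Merge (H+G)(12) + I(14) = 26
Step 3: Merge A(18) + ((H+G)+I)(26) = 44
Read each symbol's code off the tree from the root (left child = 0, right child = 1).

Codes:
  I: 11 (length 2)
  A: 0 (length 1)
  G: 101 (length 3)
  H: 100 (length 3)
Average code length: 82/44 = 1.8636 bits/symbol


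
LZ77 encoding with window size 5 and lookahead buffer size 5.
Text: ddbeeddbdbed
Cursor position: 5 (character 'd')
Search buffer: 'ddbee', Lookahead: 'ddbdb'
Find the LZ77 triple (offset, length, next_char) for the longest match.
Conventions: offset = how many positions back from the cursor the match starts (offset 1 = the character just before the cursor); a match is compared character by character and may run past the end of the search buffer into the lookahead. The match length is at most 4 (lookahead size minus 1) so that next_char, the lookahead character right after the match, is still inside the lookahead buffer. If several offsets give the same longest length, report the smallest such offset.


Try each offset into the search buffer:
  offset=1 (pos 4, char 'e'): match length 0
  offset=2 (pos 3, char 'e'): match length 0
  offset=3 (pos 2, char 'b'): match length 0
  offset=4 (pos 1, char 'd'): match length 1
  offset=5 (pos 0, char 'd'): match length 3
Longest match has length 3 at offset 5.
next_char = character at position 5 + 3 = 8 -> 'd'

Best match: offset=5, length=3 (matching 'ddb' starting at position 0)
LZ77 triple: (5, 3, 'd')


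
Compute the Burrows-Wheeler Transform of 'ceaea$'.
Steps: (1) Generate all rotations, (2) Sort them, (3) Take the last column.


Rotations (sorted):
  0: $ceaea -> last char: a
  1: a$ceae -> last char: e
  2: aea$ce -> last char: e
  3: ceaea$ -> last char: $
  4: ea$cea -> last char: a
  5: eaea$c -> last char: c


BWT = aee$ac


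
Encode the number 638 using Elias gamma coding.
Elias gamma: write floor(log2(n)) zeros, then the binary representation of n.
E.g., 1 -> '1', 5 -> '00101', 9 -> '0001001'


num_bits = floor(log2(638)) + 1 = 10
leading_zeros = num_bits - 1 = 9
binary(638) = 1001111110

Elias gamma(638) = '000000000' + '1001111110' = 0000000001001111110 (19 bits)


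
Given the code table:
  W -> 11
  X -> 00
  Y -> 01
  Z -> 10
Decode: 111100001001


Decoding:
11 -> W
11 -> W
00 -> X
00 -> X
10 -> Z
01 -> Y


Result: WWXXZY


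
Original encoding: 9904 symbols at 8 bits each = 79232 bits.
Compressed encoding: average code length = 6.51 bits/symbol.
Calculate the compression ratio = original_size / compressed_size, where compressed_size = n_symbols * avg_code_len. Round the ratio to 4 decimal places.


original_size = n_symbols * orig_bits = 9904 * 8 = 79232 bits
compressed_size = n_symbols * avg_code_len = 9904 * 6.51 = 64475.04 bits
ratio = original_size / compressed_size = 79232 / 64475.04 = 1.2289

Compression ratio = 1.2289


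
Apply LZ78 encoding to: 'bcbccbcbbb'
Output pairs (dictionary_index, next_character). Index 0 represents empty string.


LZ78 encoding steps:
Dictionary: {0: ''}
Step 1: w='' (idx 0), next='b' -> output (0, 'b'), add 'b' as idx 1
Step 2: w='' (idx 0), next='c' -> output (0, 'c'), add 'c' as idx 2
Step 3: w='b' (idx 1), next='c' -> output (1, 'c'), add 'bc' as idx 3
Step 4: w='c' (idx 2), next='b' -> output (2, 'b'), add 'cb' as idx 4
Step 5: w='cb' (idx 4), next='b' -> output (4, 'b'), add 'cbb' as idx 5
Step 6: w='b' (idx 1), end of input -> output (1, '')


Encoded: [(0, 'b'), (0, 'c'), (1, 'c'), (2, 'b'), (4, 'b'), (1, '')]


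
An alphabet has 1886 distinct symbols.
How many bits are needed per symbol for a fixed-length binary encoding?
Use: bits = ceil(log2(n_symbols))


log2(1886) = 10.8811
Bracket: 2^10 = 1024 < 1886 <= 2^11 = 2048
So ceil(log2(1886)) = 11

bits = ceil(log2(1886)) = ceil(10.8811) = 11 bits


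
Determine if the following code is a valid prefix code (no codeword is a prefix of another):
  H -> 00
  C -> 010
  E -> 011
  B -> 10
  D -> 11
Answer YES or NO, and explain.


Checking each pair (does one codeword prefix another?):
  H='00' vs C='010': no prefix
  H='00' vs E='011': no prefix
  H='00' vs B='10': no prefix
  H='00' vs D='11': no prefix
  C='010' vs H='00': no prefix
  C='010' vs E='011': no prefix
  C='010' vs B='10': no prefix
  C='010' vs D='11': no prefix
  E='011' vs H='00': no prefix
  E='011' vs C='010': no prefix
  E='011' vs B='10': no prefix
  E='011' vs D='11': no prefix
  B='10' vs H='00': no prefix
  B='10' vs C='010': no prefix
  B='10' vs E='011': no prefix
  B='10' vs D='11': no prefix
  D='11' vs H='00': no prefix
  D='11' vs C='010': no prefix
  D='11' vs E='011': no prefix
  D='11' vs B='10': no prefix
No violation found over all pairs.

YES -- this is a valid prefix code. No codeword is a prefix of any other codeword.


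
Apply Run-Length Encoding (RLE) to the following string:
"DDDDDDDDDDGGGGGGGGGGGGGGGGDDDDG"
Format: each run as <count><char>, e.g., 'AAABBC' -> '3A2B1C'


Scanning runs left to right:
  i=0: run of 'D' x 10 -> '10D'
  i=10: run of 'G' x 16 -> '16G'
  i=26: run of 'D' x 4 -> '4D'
  i=30: run of 'G' x 1 -> '1G'

RLE = 10D16G4D1G


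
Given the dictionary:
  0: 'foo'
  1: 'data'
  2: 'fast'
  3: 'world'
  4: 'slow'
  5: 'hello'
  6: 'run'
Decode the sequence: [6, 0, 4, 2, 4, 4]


Look up each index in the dictionary:
  6 -> 'run'
  0 -> 'foo'
  4 -> 'slow'
  2 -> 'fast'
  4 -> 'slow'
  4 -> 'slow'

Decoded: "run foo slow fast slow slow"


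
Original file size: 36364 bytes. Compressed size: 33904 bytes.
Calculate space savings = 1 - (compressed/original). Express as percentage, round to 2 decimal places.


ratio = compressed/original = 33904/36364 = 0.932351
savings = 1 - ratio = 1 - 0.932351 = 0.067649
as a percentage: 0.067649 * 100 = 6.76%

Space savings = 1 - 33904/36364 = 6.76%


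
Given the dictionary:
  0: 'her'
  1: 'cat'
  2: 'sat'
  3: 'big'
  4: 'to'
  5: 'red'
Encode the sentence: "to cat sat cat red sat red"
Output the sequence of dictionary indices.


Look up each word in the dictionary:
  'to' -> 4
  'cat' -> 1
  'sat' -> 2
  'cat' -> 1
  'red' -> 5
  'sat' -> 2
  'red' -> 5

Encoded: [4, 1, 2, 1, 5, 2, 5]


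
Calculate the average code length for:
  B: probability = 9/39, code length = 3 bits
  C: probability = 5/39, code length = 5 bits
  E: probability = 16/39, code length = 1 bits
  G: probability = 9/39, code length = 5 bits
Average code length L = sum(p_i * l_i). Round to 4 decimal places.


Weighted contributions p_i * l_i:
  B: (9/39) * 3 = 27/39
  C: (5/39) * 5 = 25/39
  E: (16/39) * 1 = 16/39
  G: (9/39) * 5 = 45/39
Sum = (27 + 25 + 16 + 45)/39 = 113/39

L = 113/39 = 2.8974 bits/symbol


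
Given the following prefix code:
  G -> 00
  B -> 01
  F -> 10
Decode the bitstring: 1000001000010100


Decoding step by step:
Bits 10 -> F
Bits 00 -> G
Bits 00 -> G
Bits 10 -> F
Bits 00 -> G
Bits 01 -> B
Bits 01 -> B
Bits 00 -> G


Decoded message: FGGFGBBG


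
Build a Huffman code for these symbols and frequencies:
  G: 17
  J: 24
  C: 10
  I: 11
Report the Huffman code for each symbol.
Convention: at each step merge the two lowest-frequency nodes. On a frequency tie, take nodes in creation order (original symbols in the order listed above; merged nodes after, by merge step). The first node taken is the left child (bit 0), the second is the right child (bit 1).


Huffman tree construction:
Step 1: Merge C(10) + I(11) = 21
Step 2: Merge G(17) + (C+I)(21) = 38
Step 3: Merge J(24) + (G+(C+I))(38) = 62
Read each symbol's code off the tree from the root (left child = 0, right child = 1).

Codes:
  G: 10 (length 2)
  J: 0 (length 1)
  C: 110 (length 3)
  I: 111 (length 3)
Average code length: 121/62 = 1.9516 bits/symbol


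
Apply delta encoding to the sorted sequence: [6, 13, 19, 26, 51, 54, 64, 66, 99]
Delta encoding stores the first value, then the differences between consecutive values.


First value: 6
Deltas:
  13 - 6 = 7
  19 - 13 = 6
  26 - 19 = 7
  51 - 26 = 25
  54 - 51 = 3
  64 - 54 = 10
  66 - 64 = 2
  99 - 66 = 33


Delta encoded: [6, 7, 6, 7, 25, 3, 10, 2, 33]


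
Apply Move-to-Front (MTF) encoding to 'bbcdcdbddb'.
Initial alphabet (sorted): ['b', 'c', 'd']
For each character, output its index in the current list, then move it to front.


MTF encoding:
'b': index 0 in ['b', 'c', 'd'] -> ['b', 'c', 'd']
'b': index 0 in ['b', 'c', 'd'] -> ['b', 'c', 'd']
'c': index 1 in ['b', 'c', 'd'] -> ['c', 'b', 'd']
'd': index 2 in ['c', 'b', 'd'] -> ['d', 'c', 'b']
'c': index 1 in ['d', 'c', 'b'] -> ['c', 'd', 'b']
'd': index 1 in ['c', 'd', 'b'] -> ['d', 'c', 'b']
'b': index 2 in ['d', 'c', 'b'] -> ['b', 'd', 'c']
'd': index 1 in ['b', 'd', 'c'] -> ['d', 'b', 'c']
'd': index 0 in ['d', 'b', 'c'] -> ['d', 'b', 'c']
'b': index 1 in ['d', 'b', 'c'] -> ['b', 'd', 'c']


Output: [0, 0, 1, 2, 1, 1, 2, 1, 0, 1]


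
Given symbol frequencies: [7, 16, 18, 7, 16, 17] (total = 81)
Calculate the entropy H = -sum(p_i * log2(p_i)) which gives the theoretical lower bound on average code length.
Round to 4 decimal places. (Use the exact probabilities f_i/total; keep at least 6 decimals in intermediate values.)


Per-symbol terms -p_i * log2(p_i) with p_i = f_i/81:
  p = 7/81 = 0.086420: log2(p) = -3.532495, -p*log2(p) = 0.305277
  p = 16/81 = 0.197531: log2(p) = -2.339850, -p*log2(p) = 0.462193
  p = 18/81 = 0.222222: log2(p) = -2.169925, -p*log2(p) = 0.482206
  p = 7/81 = 0.086420: log2(p) = -3.532495, -p*log2(p) = 0.305277
  p = 16/81 = 0.197531: log2(p) = -2.339850, -p*log2(p) = 0.462193
  p = 17/81 = 0.209877: log2(p) = -2.252387, -p*log2(p) = 0.472723
H = 0.305277 + 0.462193 + 0.482206 + 0.305277 + 0.462193 + 0.472723 = 2.489869

H = 2.4899 bits/symbol


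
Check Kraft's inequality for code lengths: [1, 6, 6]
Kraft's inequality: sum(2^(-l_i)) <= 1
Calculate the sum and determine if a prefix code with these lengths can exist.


Sum = 2^(-1) + 2^(-6) + 2^(-6)
    = 0.5 + 0.015625 + 0.015625
    = 34/64 = 0.53125
Since 0.53125 <= 1, Kraft's inequality IS satisfied.
A prefix code with these lengths CAN exist.

Kraft sum = 0.53125. Satisfied.


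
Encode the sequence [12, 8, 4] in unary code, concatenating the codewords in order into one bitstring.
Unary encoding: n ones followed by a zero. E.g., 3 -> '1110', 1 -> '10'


Encode each number as n ones followed by a terminating 0:
  12 -> 1111111111110 (13 bits)
  8 -> 111111110 (9 bits)
  4 -> 11110 (5 bits)
Total length = 13 + 9 + 5 = 27 bits.

Unary([12, 8, 4]) = 111111111111011111111011110 (27 bits)


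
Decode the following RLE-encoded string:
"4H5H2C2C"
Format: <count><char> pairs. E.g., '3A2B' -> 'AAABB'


Expanding each <count><char> pair:
  4H -> 'HHHH'
  5H -> 'HHHHH'
  2C -> 'CC'
  2C -> 'CC'

Decoded = HHHHHHHHHCCCC


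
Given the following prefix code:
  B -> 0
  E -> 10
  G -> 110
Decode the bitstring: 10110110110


Decoding step by step:
Bits 10 -> E
Bits 110 -> G
Bits 110 -> G
Bits 110 -> G


Decoded message: EGGG


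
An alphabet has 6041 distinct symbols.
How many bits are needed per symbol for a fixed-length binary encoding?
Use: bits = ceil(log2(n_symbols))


log2(6041) = 12.5606
Bracket: 2^12 = 4096 < 6041 <= 2^13 = 8192
So ceil(log2(6041)) = 13

bits = ceil(log2(6041)) = ceil(12.5606) = 13 bits


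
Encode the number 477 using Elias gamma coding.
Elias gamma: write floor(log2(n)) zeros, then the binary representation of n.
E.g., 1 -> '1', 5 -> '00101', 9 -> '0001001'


num_bits = floor(log2(477)) + 1 = 9
leading_zeros = num_bits - 1 = 8
binary(477) = 111011101

Elias gamma(477) = '00000000' + '111011101' = 00000000111011101 (17 bits)


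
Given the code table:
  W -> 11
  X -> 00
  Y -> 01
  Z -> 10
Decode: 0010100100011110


Decoding:
00 -> X
10 -> Z
10 -> Z
01 -> Y
00 -> X
01 -> Y
11 -> W
10 -> Z


Result: XZZYXYWZ


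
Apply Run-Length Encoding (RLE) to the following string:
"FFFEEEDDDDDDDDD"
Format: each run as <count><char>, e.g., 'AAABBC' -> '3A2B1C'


Scanning runs left to right:
  i=0: run of 'F' x 3 -> '3F'
  i=3: run of 'E' x 3 -> '3E'
  i=6: run of 'D' x 9 -> '9D'

RLE = 3F3E9D


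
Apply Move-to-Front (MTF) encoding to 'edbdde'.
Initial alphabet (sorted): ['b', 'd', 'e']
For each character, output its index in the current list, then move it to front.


MTF encoding:
'e': index 2 in ['b', 'd', 'e'] -> ['e', 'b', 'd']
'd': index 2 in ['e', 'b', 'd'] -> ['d', 'e', 'b']
'b': index 2 in ['d', 'e', 'b'] -> ['b', 'd', 'e']
'd': index 1 in ['b', 'd', 'e'] -> ['d', 'b', 'e']
'd': index 0 in ['d', 'b', 'e'] -> ['d', 'b', 'e']
'e': index 2 in ['d', 'b', 'e'] -> ['e', 'd', 'b']


Output: [2, 2, 2, 1, 0, 2]


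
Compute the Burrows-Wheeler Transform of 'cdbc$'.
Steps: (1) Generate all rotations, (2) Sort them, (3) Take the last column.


Rotations (sorted):
  0: $cdbc -> last char: c
  1: bc$cd -> last char: d
  2: c$cdb -> last char: b
  3: cdbc$ -> last char: $
  4: dbc$c -> last char: c


BWT = cdb$c


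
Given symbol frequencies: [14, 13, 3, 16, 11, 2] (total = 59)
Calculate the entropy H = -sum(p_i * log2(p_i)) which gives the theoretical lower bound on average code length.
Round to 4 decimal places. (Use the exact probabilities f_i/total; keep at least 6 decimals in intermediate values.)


Per-symbol terms -p_i * log2(p_i) with p_i = f_i/59:
  p = 14/59 = 0.237288: log2(p) = -2.075288, -p*log2(p) = 0.492441
  p = 13/59 = 0.220339: log2(p) = -2.182203, -p*log2(p) = 0.480824
  p = 3/59 = 0.050847: log2(p) = -4.297681, -p*log2(p) = 0.218526
  p = 16/59 = 0.271186: log2(p) = -1.882643, -p*log2(p) = 0.510547
  p = 11/59 = 0.186441: log2(p) = -2.423211, -p*log2(p) = 0.451785
  p = 2/59 = 0.033898: log2(p) = -4.882643, -p*log2(p) = 0.165513
H = 0.492441 + 0.480824 + 0.218526 + 0.510547 + 0.451785 + 0.165513 = 2.319636

H = 2.3196 bits/symbol


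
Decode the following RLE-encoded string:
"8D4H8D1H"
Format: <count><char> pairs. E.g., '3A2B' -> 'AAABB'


Expanding each <count><char> pair:
  8D -> 'DDDDDDDD'
  4H -> 'HHHH'
  8D -> 'DDDDDDDD'
  1H -> 'H'

Decoded = DDDDDDDDHHHHDDDDDDDDH


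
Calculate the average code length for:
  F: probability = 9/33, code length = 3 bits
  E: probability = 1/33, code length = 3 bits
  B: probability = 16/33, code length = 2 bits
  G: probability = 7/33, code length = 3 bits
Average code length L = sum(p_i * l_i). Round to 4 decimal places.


Weighted contributions p_i * l_i:
  F: (9/33) * 3 = 27/33
  E: (1/33) * 3 = 3/33
  B: (16/33) * 2 = 32/33
  G: (7/33) * 3 = 21/33
Sum = (27 + 3 + 32 + 21)/33 = 83/33

L = 83/33 = 2.5152 bits/symbol


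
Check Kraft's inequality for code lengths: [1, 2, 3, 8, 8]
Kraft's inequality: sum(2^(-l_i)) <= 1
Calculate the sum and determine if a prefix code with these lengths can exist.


Sum = 2^(-1) + 2^(-2) + 2^(-3) + 2^(-8) + 2^(-8)
    = 0.5 + 0.25 + 0.125 + 0.00390625 + 0.00390625
    = 226/256 = 0.8828125
Since 0.8828125 <= 1, Kraft's inequality IS satisfied.
A prefix code with these lengths CAN exist.

Kraft sum = 0.8828125. Satisfied.


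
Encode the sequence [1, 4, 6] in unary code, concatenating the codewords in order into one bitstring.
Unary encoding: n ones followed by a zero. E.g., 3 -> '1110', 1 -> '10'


Encode each number as n ones followed by a terminating 0:
  1 -> 10 (2 bits)
  4 -> 11110 (5 bits)
  6 -> 1111110 (7 bits)
Total length = 2 + 5 + 7 = 14 bits.

Unary([1, 4, 6]) = 10111101111110 (14 bits)


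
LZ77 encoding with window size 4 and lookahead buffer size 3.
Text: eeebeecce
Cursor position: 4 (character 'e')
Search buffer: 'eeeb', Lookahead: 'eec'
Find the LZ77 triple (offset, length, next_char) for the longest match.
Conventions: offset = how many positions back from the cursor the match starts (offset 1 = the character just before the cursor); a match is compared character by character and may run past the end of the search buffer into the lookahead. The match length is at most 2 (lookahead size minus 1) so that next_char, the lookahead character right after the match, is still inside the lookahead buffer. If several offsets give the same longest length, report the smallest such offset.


Try each offset into the search buffer:
  offset=1 (pos 3, char 'b'): match length 0
  offset=2 (pos 2, char 'e'): match length 1
  offset=3 (pos 1, char 'e'): match length 2
  offset=4 (pos 0, char 'e'): match length 2
Longest match has length 2, found at offsets 3, 4; take the smallest, offset 3.
next_char = character at position 4 + 2 = 6 -> 'c'

Best match: offset=3, length=2 (matching 'ee' starting at position 1)
LZ77 triple: (3, 2, 'c')


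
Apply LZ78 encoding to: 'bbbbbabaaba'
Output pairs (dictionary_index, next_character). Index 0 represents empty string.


LZ78 encoding steps:
Dictionary: {0: ''}
Step 1: w='' (idx 0), next='b' -> output (0, 'b'), add 'b' as idx 1
Step 2: w='b' (idx 1), next='b' -> output (1, 'b'), add 'bb' as idx 2
Step 3: w='bb' (idx 2), next='a' -> output (2, 'a'), add 'bba' as idx 3
Step 4: w='b' (idx 1), next='a' -> output (1, 'a'), add 'ba' as idx 4
Step 5: w='' (idx 0), next='a' -> output (0, 'a'), add 'a' as idx 5
Step 6: w='ba' (idx 4), end of input -> output (4, '')


Encoded: [(0, 'b'), (1, 'b'), (2, 'a'), (1, 'a'), (0, 'a'), (4, '')]


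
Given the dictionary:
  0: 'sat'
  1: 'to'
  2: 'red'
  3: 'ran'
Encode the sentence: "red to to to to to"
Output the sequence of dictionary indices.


Look up each word in the dictionary:
  'red' -> 2
  'to' -> 1
  'to' -> 1
  'to' -> 1
  'to' -> 1
  'to' -> 1

Encoded: [2, 1, 1, 1, 1, 1]


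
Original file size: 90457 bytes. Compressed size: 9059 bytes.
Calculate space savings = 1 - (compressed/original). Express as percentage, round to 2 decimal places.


ratio = compressed/original = 9059/90457 = 0.100147
savings = 1 - ratio = 1 - 0.100147 = 0.899853
as a percentage: 0.899853 * 100 = 89.99%

Space savings = 1 - 9059/90457 = 89.99%


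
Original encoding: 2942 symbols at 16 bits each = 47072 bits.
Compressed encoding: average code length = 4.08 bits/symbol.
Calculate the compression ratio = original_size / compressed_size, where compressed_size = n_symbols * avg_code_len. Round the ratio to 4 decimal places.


original_size = n_symbols * orig_bits = 2942 * 16 = 47072 bits
compressed_size = n_symbols * avg_code_len = 2942 * 4.08 = 12003.36 bits
ratio = original_size / compressed_size = 47072 / 12003.36 = 3.9216

Compression ratio = 3.9216


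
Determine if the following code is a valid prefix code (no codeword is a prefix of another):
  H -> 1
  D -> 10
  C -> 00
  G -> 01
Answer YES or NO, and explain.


Checking each pair (does one codeword prefix another?):
  H='1' vs D='10': prefix -- VIOLATION

NO -- this is NOT a valid prefix code. H (1) is a prefix of D (10).


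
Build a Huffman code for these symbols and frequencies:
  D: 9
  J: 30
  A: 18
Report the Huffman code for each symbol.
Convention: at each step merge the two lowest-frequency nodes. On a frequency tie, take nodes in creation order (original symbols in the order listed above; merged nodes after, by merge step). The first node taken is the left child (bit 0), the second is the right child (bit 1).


Huffman tree construction:
Step 1: Merge D(9) + A(18) = 27
Step 2: Merge (D+A)(27) + J(30) = 57
Read each symbol's code off the tree from the root (left child = 0, right child = 1).

Codes:
  D: 00 (length 2)
  J: 1 (length 1)
  A: 01 (length 2)
Average code length: 84/57 = 1.4737 bits/symbol


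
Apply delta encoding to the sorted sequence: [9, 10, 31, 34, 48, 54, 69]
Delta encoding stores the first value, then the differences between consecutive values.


First value: 9
Deltas:
  10 - 9 = 1
  31 - 10 = 21
  34 - 31 = 3
  48 - 34 = 14
  54 - 48 = 6
  69 - 54 = 15


Delta encoded: [9, 1, 21, 3, 14, 6, 15]


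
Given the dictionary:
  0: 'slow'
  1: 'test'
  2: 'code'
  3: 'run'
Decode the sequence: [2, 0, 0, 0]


Look up each index in the dictionary:
  2 -> 'code'
  0 -> 'slow'
  0 -> 'slow'
  0 -> 'slow'

Decoded: "code slow slow slow"


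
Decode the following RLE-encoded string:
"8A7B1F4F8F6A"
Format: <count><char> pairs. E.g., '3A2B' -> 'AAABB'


Expanding each <count><char> pair:
  8A -> 'AAAAAAAA'
  7B -> 'BBBBBBB'
  1F -> 'F'
  4F -> 'FFFF'
  8F -> 'FFFFFFFF'
  6A -> 'AAAAAA'

Decoded = AAAAAAAABBBBBBBFFFFFFFFFFFFFAAAAAA


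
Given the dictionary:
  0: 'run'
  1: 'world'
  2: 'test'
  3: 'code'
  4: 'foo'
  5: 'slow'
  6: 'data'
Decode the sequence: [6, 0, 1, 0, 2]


Look up each index in the dictionary:
  6 -> 'data'
  0 -> 'run'
  1 -> 'world'
  0 -> 'run'
  2 -> 'test'

Decoded: "data run world run test"


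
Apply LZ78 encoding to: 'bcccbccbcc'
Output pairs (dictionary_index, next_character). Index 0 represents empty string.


LZ78 encoding steps:
Dictionary: {0: ''}
Step 1: w='' (idx 0), next='b' -> output (0, 'b'), add 'b' as idx 1
Step 2: w='' (idx 0), next='c' -> output (0, 'c'), add 'c' as idx 2
Step 3: w='c' (idx 2), next='c' -> output (2, 'c'), add 'cc' as idx 3
Step 4: w='b' (idx 1), next='c' -> output (1, 'c'), add 'bc' as idx 4
Step 5: w='c' (idx 2), next='b' -> output (2, 'b'), add 'cb' as idx 5
Step 6: w='cc' (idx 3), end of input -> output (3, '')


Encoded: [(0, 'b'), (0, 'c'), (2, 'c'), (1, 'c'), (2, 'b'), (3, '')]


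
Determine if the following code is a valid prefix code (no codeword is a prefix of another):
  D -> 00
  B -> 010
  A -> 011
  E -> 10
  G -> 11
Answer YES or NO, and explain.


Checking each pair (does one codeword prefix another?):
  D='00' vs B='010': no prefix
  D='00' vs A='011': no prefix
  D='00' vs E='10': no prefix
  D='00' vs G='11': no prefix
  B='010' vs D='00': no prefix
  B='010' vs A='011': no prefix
  B='010' vs E='10': no prefix
  B='010' vs G='11': no prefix
  A='011' vs D='00': no prefix
  A='011' vs B='010': no prefix
  A='011' vs E='10': no prefix
  A='011' vs G='11': no prefix
  E='10' vs D='00': no prefix
  E='10' vs B='010': no prefix
  E='10' vs A='011': no prefix
  E='10' vs G='11': no prefix
  G='11' vs D='00': no prefix
  G='11' vs B='010': no prefix
  G='11' vs A='011': no prefix
  G='11' vs E='10': no prefix
No violation found over all pairs.

YES -- this is a valid prefix code. No codeword is a prefix of any other codeword.
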